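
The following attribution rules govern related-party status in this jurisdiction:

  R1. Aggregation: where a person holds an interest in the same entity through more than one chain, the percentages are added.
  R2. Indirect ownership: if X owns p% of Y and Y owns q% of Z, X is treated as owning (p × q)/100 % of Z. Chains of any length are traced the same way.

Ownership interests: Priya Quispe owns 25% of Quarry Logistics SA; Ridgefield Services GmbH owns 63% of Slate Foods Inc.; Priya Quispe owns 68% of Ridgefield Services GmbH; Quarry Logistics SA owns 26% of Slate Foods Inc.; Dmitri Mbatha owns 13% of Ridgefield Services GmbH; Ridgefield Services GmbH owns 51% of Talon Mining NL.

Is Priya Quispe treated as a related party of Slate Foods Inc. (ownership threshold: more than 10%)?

Chain via Quarry Logistics SA (R2): 25% × 26% = 6.5% of Slate Foods Inc.
Chain via Ridgefield Services GmbH (R2): 68% × 63% = 42.84% of Slate Foods Inc.
Aggregating (R1): 6.5% + 42.84% = 49.34%.
49.34% exceeds the 10% threshold, so Priya is a related party to Slate Foods Inc.

Yes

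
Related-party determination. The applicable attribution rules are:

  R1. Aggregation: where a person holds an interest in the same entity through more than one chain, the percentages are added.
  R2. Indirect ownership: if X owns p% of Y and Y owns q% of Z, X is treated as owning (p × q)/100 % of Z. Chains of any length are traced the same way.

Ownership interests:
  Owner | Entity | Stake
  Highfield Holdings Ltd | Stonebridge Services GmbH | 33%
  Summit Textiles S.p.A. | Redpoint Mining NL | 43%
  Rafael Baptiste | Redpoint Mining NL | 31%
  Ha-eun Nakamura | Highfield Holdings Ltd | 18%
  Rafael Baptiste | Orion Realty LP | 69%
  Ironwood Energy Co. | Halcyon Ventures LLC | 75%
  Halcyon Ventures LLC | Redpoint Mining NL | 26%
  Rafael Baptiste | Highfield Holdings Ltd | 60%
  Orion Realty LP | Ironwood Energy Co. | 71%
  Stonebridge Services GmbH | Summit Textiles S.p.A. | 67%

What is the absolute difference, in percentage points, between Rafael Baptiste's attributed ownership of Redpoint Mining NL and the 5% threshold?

41.25743

Chain via Highfield Holdings Ltd → Stonebridge Services GmbH → Summit Textiles S.p.A. (R2): 60% × 33% × 67% × 43% = 5.70438% of Redpoint Mining NL.
Chain via Orion Realty LP → Ironwood Energy Co. → Halcyon Ventures LLC (R2): 69% × 71% × 75% × 26% = 9.55305% of Redpoint Mining NL.
Direct interest in Redpoint Mining NL: 31%.
Aggregating (R1): 5.70438% + 9.55305% + 31% = 46.25743%.
46.25743% exceeds the 5% threshold by 41.25743 percentage points.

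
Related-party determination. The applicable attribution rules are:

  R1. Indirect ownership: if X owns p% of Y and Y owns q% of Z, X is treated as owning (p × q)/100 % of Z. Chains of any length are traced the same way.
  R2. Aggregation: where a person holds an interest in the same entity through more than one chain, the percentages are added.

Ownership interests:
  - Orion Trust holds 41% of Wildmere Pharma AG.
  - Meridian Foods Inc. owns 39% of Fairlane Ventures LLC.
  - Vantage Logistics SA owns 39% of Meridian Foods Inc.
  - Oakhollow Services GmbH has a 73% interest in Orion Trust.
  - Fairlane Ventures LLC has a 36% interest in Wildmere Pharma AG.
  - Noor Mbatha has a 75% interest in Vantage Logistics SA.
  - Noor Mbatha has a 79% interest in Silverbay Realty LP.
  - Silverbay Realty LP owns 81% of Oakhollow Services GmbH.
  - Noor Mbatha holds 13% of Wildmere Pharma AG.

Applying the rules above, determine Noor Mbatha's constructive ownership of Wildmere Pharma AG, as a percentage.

Chain via Vantage Logistics SA → Meridian Foods Inc. → Fairlane Ventures LLC (R1): 75% × 39% × 39% × 36% = 4.1067% of Wildmere Pharma AG.
Chain via Silverbay Realty LP → Oakhollow Services GmbH → Orion Trust (R1): 79% × 81% × 73% × 41% = 19.152207% of Wildmere Pharma AG.
Direct interest in Wildmere Pharma AG: 13%.
Aggregating (R2): 4.1067% + 19.152207% + 13% = 36.258907%.

36.258907%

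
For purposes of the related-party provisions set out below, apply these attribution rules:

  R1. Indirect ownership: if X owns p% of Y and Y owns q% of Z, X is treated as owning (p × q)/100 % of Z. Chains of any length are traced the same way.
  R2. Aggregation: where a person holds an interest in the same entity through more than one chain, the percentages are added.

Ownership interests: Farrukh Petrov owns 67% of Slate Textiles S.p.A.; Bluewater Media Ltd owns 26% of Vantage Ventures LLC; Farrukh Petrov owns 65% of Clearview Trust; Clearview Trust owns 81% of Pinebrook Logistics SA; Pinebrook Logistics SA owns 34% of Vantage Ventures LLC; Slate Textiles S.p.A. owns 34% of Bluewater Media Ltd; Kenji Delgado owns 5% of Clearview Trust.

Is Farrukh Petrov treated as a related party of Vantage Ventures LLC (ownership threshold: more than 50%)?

No

Chain via Clearview Trust → Pinebrook Logistics SA (R1): 65% × 81% × 34% = 17.901% of Vantage Ventures LLC.
Chain via Slate Textiles S.p.A. → Bluewater Media Ltd (R1): 67% × 34% × 26% = 5.9228% of Vantage Ventures LLC.
Aggregating (R2): 17.901% + 5.9228% = 23.8238%.
23.8238% does not exceed the 50% threshold, so Farrukh is not a related party to Vantage Ventures LLC.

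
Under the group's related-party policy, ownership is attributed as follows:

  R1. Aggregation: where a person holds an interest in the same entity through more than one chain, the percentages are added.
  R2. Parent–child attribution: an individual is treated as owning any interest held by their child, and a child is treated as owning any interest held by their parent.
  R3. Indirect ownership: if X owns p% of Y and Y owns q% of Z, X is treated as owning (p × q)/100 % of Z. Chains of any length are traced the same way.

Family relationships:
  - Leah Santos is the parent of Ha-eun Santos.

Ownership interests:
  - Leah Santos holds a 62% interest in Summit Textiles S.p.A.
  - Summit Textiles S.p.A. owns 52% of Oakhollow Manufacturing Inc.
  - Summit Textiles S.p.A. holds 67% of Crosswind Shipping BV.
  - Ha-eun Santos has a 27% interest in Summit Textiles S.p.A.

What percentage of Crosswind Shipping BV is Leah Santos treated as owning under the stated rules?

59.63%

By parent–child attribution (R2), Leah Santos is treated as also owning Ha-eun Santos's interest in Summit Textiles S.p.A, giving 62% + 27% = 89%.
Chain via Summit Textiles S.p.A. (R3): 89% × 67% = 59.63% of Crosswind Shipping BV.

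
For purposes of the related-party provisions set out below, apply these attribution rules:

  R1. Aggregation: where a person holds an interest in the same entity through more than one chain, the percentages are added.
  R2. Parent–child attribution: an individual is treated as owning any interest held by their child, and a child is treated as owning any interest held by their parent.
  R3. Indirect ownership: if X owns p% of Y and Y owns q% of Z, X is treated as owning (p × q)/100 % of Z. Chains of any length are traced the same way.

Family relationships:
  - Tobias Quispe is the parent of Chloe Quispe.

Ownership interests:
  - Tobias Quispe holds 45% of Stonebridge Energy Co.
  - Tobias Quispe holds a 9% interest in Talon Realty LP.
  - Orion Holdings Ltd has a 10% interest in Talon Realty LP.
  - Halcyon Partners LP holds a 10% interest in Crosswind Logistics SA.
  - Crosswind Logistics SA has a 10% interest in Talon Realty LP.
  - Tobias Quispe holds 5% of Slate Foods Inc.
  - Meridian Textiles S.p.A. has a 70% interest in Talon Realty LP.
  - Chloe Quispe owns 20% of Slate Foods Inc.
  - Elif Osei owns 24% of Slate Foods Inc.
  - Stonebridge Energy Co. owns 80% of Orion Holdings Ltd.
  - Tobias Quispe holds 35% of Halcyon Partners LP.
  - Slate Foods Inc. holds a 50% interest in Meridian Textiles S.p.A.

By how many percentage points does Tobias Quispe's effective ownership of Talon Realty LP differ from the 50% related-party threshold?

By parent–child attribution (R2), Tobias Quispe is treated as also owning Chloe Quispe's interest in Slate Foods Inc, giving 5% + 20% = 25%.
Chain via Stonebridge Energy Co. → Orion Holdings Ltd (R3): 45% × 80% × 10% = 3.6% of Talon Realty LP.
Chain via Slate Foods Inc. → Meridian Textiles S.p.A. (R3): 25% × 50% × 70% = 8.75% of Talon Realty LP.
Chain via Halcyon Partners LP → Crosswind Logistics SA (R3): 35% × 10% × 10% = 0.35% of Talon Realty LP.
Direct interest in Talon Realty LP: 9%.
Aggregating (R1): 3.6% + 8.75% + 0.35% + 9% = 21.7%.
21.7% falls short of the 50% threshold by 28.3 percentage points.

28.3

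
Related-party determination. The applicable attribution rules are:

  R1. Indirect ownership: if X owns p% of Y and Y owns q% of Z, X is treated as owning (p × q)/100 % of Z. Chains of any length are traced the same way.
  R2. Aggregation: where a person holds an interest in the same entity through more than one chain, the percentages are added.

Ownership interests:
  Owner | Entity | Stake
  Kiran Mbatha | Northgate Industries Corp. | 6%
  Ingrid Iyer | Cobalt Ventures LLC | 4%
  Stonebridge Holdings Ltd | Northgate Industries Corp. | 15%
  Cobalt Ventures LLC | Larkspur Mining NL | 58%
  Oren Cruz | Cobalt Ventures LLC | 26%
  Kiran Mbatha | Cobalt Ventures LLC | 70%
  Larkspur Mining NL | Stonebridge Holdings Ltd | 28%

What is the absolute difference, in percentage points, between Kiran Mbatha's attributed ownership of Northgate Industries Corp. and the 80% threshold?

72.2948

Chain via Cobalt Ventures LLC → Larkspur Mining NL → Stonebridge Holdings Ltd (R1): 70% × 58% × 28% × 15% = 1.7052% of Northgate Industries Corp.
Direct interest in Northgate Industries Corp: 6%.
Aggregating (R2): 1.7052% + 6% = 7.7052%.
7.7052% falls short of the 80% threshold by 72.2948 percentage points.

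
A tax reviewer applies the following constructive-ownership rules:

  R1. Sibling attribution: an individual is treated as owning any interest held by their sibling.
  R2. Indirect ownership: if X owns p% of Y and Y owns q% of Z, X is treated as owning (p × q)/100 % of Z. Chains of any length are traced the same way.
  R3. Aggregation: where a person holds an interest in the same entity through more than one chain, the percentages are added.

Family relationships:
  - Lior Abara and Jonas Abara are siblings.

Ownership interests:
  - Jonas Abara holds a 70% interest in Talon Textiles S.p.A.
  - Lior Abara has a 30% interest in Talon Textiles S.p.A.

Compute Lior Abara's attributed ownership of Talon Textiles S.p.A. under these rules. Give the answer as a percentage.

By sibling attribution (R1), Lior Abara is treated as also owning Jonas Abara's interest in Talon Textiles S.p.A, giving 30% + 70% = 100%.
Direct interest in Talon Textiles S.p.A: 100%.

100%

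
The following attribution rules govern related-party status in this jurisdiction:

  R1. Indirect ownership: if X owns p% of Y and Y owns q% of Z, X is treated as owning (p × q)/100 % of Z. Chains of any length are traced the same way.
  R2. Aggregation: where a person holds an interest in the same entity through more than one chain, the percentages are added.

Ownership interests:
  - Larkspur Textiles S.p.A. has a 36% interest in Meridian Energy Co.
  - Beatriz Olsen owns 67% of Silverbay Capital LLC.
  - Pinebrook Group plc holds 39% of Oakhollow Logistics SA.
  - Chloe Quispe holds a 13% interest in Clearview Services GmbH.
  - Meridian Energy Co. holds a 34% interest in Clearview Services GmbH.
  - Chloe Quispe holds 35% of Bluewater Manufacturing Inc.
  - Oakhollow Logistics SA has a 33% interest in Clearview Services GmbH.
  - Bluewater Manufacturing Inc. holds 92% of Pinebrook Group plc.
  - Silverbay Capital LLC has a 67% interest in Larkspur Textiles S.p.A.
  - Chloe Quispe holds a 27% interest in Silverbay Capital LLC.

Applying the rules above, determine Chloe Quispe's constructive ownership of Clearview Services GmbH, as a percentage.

Chain via Silverbay Capital LLC → Larkspur Textiles S.p.A. → Meridian Energy Co. (R1): 27% × 67% × 36% × 34% = 2.214216% of Clearview Services GmbH.
Chain via Bluewater Manufacturing Inc. → Pinebrook Group plc → Oakhollow Logistics SA (R1): 35% × 92% × 39% × 33% = 4.14414% of Clearview Services GmbH.
Direct interest in Clearview Services GmbH: 13%.
Aggregating (R2): 2.214216% + 4.14414% + 13% = 19.358356%.

19.358356%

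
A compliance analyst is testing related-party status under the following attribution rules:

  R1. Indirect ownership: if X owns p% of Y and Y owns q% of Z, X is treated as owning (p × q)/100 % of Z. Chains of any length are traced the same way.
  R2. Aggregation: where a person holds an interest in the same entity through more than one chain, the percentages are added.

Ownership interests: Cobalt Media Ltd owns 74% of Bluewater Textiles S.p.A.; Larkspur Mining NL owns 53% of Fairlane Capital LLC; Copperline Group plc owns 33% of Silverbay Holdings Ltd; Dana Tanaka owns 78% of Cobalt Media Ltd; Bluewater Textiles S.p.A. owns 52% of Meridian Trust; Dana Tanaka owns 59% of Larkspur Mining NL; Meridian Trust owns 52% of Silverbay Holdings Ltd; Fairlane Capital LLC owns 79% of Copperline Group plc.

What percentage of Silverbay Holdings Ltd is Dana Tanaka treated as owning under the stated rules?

23.759577%

Chain via Larkspur Mining NL → Fairlane Capital LLC → Copperline Group plc (R1): 59% × 53% × 79% × 33% = 8.152089% of Silverbay Holdings Ltd.
Chain via Cobalt Media Ltd → Bluewater Textiles S.p.A. → Meridian Trust (R1): 78% × 74% × 52% × 52% = 15.607488% of Silverbay Holdings Ltd.
Aggregating (R2): 8.152089% + 15.607488% = 23.759577%.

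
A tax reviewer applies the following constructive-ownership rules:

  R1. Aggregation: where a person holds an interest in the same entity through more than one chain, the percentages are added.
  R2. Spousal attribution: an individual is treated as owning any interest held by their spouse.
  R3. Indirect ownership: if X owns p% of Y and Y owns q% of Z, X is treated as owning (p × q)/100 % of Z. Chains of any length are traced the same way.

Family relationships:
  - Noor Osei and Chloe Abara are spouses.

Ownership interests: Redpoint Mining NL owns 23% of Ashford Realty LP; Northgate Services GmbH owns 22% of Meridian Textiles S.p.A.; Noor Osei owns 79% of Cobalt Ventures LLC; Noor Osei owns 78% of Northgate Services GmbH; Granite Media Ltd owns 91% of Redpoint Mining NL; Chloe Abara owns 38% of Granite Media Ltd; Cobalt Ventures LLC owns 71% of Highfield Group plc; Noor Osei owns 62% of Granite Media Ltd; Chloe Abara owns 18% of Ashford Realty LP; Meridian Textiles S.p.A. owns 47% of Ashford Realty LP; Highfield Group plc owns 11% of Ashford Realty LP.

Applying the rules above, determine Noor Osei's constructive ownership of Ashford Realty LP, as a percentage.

By spousal attribution (R2), Noor Osei is treated as also owning Chloe Abara's interest in Granite Media Ltd, giving 62% + 38% = 100%.
By spousal attribution (R2), Noor Osei is treated as owning Chloe Abara's 18% interest in Ashford Realty LP.
Chain via Northgate Services GmbH → Meridian Textiles S.p.A. (R3): 78% × 22% × 47% = 8.0652% of Ashford Realty LP.
Chain via Cobalt Ventures LLC → Highfield Group plc (R3): 79% × 71% × 11% = 6.1699% of Ashford Realty LP.
Chain via Granite Media Ltd → Redpoint Mining NL (R3): 100% × 91% × 23% = 20.93% of Ashford Realty LP.
Direct interest in Ashford Realty LP: 18%.
Aggregating (R1): 8.0652% + 6.1699% + 20.93% + 18% = 53.1651%.

53.1651%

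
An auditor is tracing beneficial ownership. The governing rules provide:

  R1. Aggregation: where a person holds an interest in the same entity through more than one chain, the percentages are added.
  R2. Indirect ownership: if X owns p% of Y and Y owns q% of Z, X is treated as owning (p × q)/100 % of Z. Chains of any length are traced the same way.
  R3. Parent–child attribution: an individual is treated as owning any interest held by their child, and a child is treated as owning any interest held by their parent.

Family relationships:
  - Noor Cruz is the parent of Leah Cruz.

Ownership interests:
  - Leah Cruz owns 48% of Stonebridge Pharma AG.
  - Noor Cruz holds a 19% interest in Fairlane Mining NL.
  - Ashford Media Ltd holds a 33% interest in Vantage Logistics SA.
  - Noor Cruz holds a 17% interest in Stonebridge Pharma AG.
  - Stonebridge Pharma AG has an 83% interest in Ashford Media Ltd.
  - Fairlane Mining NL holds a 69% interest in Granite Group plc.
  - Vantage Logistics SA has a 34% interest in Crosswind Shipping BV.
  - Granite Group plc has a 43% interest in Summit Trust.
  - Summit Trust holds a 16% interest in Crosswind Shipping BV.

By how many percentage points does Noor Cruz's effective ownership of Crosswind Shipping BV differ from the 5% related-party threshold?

1.955158

By parent–child attribution (R3), Noor Cruz is treated as also owning Leah Cruz's interest in Stonebridge Pharma AG, giving 17% + 48% = 65%.
Chain via Stonebridge Pharma AG → Ashford Media Ltd → Vantage Logistics SA (R2): 65% × 83% × 33% × 34% = 6.05319% of Crosswind Shipping BV.
Chain via Fairlane Mining NL → Granite Group plc → Summit Trust (R2): 19% × 69% × 43% × 16% = 0.901968% of Crosswind Shipping BV.
Aggregating (R1): 6.05319% + 0.901968% = 6.955158%.
6.955158% exceeds the 5% threshold by 1.955158 percentage points.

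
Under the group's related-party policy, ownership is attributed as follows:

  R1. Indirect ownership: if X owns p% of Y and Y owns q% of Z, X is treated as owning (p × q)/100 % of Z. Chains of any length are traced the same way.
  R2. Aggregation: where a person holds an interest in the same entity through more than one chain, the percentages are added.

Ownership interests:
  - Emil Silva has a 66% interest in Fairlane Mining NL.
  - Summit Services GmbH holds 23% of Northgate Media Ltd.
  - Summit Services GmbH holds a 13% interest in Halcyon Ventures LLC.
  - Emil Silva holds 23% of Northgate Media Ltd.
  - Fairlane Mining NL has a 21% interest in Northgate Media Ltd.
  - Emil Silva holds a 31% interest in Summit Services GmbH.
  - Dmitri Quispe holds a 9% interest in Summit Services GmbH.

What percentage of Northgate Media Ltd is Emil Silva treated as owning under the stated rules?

43.99%

Chain via Summit Services GmbH (R1): 31% × 23% = 7.13% of Northgate Media Ltd.
Chain via Fairlane Mining NL (R1): 66% × 21% = 13.86% of Northgate Media Ltd.
Direct interest in Northgate Media Ltd: 23%.
Aggregating (R2): 7.13% + 13.86% + 23% = 43.99%.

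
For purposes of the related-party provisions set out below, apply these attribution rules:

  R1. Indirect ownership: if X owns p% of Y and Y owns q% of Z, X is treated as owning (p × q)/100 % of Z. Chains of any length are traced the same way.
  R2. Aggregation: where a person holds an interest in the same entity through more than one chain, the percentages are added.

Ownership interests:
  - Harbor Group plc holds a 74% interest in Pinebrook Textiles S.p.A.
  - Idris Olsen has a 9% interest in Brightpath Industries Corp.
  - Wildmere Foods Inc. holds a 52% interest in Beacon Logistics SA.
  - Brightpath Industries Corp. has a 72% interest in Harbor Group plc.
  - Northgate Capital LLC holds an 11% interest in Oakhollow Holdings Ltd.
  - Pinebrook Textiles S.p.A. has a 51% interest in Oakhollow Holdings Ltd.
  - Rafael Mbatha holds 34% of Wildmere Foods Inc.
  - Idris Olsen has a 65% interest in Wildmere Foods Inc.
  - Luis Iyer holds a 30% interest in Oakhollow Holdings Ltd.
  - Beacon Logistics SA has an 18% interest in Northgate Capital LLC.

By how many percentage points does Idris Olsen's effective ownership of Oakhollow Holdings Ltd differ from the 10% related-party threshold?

Chain via Wildmere Foods Inc. → Beacon Logistics SA → Northgate Capital LLC (R1): 65% × 52% × 18% × 11% = 0.66924% of Oakhollow Holdings Ltd.
Chain via Brightpath Industries Corp. → Harbor Group plc → Pinebrook Textiles S.p.A. (R1): 9% × 72% × 74% × 51% = 2.445552% of Oakhollow Holdings Ltd.
Aggregating (R2): 0.66924% + 2.445552% = 3.114792%.
3.114792% falls short of the 10% threshold by 6.885208 percentage points.

6.885208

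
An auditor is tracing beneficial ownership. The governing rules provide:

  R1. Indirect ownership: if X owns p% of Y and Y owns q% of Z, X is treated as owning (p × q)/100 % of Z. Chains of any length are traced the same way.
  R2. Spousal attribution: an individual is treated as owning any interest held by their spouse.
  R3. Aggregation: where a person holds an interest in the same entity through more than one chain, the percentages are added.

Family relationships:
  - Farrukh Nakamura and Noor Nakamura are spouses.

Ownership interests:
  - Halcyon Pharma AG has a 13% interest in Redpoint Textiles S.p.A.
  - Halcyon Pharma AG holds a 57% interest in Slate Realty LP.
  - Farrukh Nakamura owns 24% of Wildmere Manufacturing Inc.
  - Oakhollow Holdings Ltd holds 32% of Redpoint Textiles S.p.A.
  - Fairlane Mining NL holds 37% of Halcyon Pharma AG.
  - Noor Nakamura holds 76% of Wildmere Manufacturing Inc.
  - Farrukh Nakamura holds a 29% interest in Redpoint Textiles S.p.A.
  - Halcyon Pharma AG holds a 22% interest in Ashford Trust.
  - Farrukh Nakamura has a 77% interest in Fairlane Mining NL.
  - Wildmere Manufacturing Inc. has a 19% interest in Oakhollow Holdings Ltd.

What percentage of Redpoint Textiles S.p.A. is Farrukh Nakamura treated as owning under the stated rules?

38.7837%

By spousal attribution (R2), Farrukh Nakamura is treated as also owning Noor Nakamura's interest in Wildmere Manufacturing Inc, giving 24% + 76% = 100%.
Chain via Fairlane Mining NL → Halcyon Pharma AG (R1): 77% × 37% × 13% = 3.7037% of Redpoint Textiles S.p.A.
Chain via Wildmere Manufacturing Inc. → Oakhollow Holdings Ltd (R1): 100% × 19% × 32% = 6.08% of Redpoint Textiles S.p.A.
Direct interest in Redpoint Textiles S.p.A: 29%.
Aggregating (R3): 3.7037% + 6.08% + 29% = 38.7837%.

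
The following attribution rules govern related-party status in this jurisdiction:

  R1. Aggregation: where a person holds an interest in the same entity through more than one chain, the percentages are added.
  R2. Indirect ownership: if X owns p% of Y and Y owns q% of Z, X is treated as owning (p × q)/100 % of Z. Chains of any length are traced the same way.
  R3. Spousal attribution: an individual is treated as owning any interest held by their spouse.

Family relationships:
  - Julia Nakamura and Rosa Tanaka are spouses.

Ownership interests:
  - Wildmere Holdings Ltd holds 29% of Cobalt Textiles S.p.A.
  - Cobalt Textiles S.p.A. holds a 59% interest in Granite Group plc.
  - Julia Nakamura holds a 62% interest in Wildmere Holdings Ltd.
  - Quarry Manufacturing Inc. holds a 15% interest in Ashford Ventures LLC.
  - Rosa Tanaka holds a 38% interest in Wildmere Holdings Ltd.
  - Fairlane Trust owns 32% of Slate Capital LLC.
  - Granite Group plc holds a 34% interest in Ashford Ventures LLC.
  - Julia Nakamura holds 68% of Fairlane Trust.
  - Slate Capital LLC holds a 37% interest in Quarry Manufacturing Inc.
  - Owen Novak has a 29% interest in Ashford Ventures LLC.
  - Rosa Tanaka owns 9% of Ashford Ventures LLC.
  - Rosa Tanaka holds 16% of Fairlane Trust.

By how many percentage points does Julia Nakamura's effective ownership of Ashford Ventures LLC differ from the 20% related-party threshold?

By spousal attribution (R3), Julia Nakamura is treated as also owning Rosa Tanaka's interest in Fairlane Trust, giving 68% + 16% = 84%.
By spousal attribution (R3), Julia Nakamura is treated as also owning Rosa Tanaka's interest in Wildmere Holdings Ltd, giving 62% + 38% = 100%.
By spousal attribution (R3), Julia Nakamura is treated as owning Rosa Tanaka's 9% interest in Ashford Ventures LLC.
Chain via Fairlane Trust → Slate Capital LLC → Quarry Manufacturing Inc. (R2): 84% × 32% × 37% × 15% = 1.49184% of Ashford Ventures LLC.
Chain via Wildmere Holdings Ltd → Cobalt Textiles S.p.A. → Granite Group plc (R2): 100% × 29% × 59% × 34% = 5.8174% of Ashford Ventures LLC.
Direct interest in Ashford Ventures LLC: 9%.
Aggregating (R1): 1.49184% + 5.8174% + 9% = 16.30924%.
16.30924% falls short of the 20% threshold by 3.69076 percentage points.

3.69076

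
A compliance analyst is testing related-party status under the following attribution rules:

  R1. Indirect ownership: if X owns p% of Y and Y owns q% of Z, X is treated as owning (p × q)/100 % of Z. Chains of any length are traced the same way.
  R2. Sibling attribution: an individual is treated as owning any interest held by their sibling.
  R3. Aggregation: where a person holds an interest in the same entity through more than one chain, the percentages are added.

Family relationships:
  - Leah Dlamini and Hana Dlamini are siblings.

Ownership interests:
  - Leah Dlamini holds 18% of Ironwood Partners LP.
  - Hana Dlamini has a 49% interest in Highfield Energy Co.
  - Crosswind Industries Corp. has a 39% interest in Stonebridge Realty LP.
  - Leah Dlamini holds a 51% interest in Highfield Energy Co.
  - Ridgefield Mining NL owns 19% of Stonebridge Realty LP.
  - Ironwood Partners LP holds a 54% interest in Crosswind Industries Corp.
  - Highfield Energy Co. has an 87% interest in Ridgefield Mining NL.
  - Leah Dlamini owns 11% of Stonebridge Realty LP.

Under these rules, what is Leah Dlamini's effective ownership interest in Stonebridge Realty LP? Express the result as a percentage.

By sibling attribution (R2), Leah Dlamini is treated as also owning Hana Dlamini's interest in Highfield Energy Co, giving 51% + 49% = 100%.
Chain via Highfield Energy Co. → Ridgefield Mining NL (R1): 100% × 87% × 19% = 16.53% of Stonebridge Realty LP.
Chain via Ironwood Partners LP → Crosswind Industries Corp. (R1): 18% × 54% × 39% = 3.7908% of Stonebridge Realty LP.
Direct interest in Stonebridge Realty LP: 11%.
Aggregating (R3): 16.53% + 3.7908% + 11% = 31.3208%.

31.3208%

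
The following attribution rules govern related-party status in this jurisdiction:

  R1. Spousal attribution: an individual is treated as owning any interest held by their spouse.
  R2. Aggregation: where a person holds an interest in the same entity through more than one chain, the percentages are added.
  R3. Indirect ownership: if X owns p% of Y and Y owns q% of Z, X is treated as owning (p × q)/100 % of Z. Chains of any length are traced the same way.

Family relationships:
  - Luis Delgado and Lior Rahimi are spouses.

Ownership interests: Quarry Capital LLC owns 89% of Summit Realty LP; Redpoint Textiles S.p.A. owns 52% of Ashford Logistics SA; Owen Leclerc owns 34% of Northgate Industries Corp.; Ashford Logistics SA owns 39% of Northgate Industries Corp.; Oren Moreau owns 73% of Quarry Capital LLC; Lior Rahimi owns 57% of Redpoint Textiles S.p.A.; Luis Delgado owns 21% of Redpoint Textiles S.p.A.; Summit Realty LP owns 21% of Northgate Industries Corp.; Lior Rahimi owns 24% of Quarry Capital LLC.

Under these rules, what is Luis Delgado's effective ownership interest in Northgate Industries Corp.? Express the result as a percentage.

By spousal attribution (R1), Luis Delgado is treated as also owning Lior Rahimi's interest in Redpoint Textiles S.p.A, giving 21% + 57% = 78%.
By spousal attribution (R1), Luis Delgado is treated as owning Lior Rahimi's 24% interest in Quarry Capital LLC.
Chain via Redpoint Textiles S.p.A. → Ashford Logistics SA (R3): 78% × 52% × 39% = 15.8184% of Northgate Industries Corp.
Chain via Quarry Capital LLC → Summit Realty LP (R3): 24% × 89% × 21% = 4.4856% of Northgate Industries Corp.
Aggregating (R2): 15.8184% + 4.4856% = 20.304%.

20.304%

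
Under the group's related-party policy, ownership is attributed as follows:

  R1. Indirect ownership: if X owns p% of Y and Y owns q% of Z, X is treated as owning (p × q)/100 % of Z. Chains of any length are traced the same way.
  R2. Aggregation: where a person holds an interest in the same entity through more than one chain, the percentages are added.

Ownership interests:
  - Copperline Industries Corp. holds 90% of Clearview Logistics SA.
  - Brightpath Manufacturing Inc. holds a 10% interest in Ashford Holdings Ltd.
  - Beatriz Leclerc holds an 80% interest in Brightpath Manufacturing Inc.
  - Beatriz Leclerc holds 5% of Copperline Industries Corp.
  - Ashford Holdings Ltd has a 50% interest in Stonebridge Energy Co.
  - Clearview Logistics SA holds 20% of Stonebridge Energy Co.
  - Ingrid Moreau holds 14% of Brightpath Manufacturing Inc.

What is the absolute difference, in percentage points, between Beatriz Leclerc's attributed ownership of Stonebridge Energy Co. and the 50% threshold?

45.1

Chain via Copperline Industries Corp. → Clearview Logistics SA (R1): 5% × 90% × 20% = 0.9% of Stonebridge Energy Co.
Chain via Brightpath Manufacturing Inc. → Ashford Holdings Ltd (R1): 80% × 10% × 50% = 4% of Stonebridge Energy Co.
Aggregating (R2): 0.9% + 4% = 4.9%.
4.9% falls short of the 50% threshold by 45.1 percentage points.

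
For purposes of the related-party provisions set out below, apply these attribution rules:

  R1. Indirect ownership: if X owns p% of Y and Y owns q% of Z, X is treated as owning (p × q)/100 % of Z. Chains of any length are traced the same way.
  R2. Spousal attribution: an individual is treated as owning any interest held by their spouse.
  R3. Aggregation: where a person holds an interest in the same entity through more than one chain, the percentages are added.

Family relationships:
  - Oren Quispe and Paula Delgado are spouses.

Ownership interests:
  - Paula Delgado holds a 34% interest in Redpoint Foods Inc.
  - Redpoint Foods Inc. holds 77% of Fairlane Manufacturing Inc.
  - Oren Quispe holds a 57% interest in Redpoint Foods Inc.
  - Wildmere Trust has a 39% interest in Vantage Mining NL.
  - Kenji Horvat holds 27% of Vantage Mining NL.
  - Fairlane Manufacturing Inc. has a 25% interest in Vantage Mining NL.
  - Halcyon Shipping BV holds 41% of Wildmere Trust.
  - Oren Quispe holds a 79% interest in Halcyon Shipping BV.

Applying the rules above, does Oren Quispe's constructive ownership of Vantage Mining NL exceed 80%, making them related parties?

By spousal attribution (R2), Oren Quispe is treated as also owning Paula Delgado's interest in Redpoint Foods Inc, giving 57% + 34% = 91%.
Chain via Redpoint Foods Inc. → Fairlane Manufacturing Inc. (R1): 91% × 77% × 25% = 17.5175% of Vantage Mining NL.
Chain via Halcyon Shipping BV → Wildmere Trust (R1): 79% × 41% × 39% = 12.6321% of Vantage Mining NL.
Aggregating (R3): 17.5175% + 12.6321% = 30.1496%.
30.1496% does not exceed the 80% threshold, so Oren is not a related party to Vantage Mining NL.

No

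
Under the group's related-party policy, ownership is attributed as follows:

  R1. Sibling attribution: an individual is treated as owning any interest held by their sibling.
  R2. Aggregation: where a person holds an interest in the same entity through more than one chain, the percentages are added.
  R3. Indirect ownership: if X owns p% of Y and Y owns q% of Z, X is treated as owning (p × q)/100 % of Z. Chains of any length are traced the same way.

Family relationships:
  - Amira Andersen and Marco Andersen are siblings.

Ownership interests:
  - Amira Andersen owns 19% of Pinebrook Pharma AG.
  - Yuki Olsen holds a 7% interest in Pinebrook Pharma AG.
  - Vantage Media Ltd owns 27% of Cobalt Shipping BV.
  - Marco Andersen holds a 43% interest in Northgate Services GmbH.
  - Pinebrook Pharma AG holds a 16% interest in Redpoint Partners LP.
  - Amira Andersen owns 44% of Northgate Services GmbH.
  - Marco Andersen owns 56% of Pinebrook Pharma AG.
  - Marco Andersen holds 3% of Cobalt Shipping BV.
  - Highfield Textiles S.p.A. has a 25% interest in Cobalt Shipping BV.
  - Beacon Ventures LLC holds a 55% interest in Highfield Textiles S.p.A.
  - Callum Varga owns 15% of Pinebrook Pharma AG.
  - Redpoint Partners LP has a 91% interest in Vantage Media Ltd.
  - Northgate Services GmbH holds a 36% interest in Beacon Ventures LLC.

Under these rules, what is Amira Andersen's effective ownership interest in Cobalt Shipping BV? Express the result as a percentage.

By sibling attribution (R1), Amira Andersen is treated as also owning Marco Andersen's interest in Pinebrook Pharma AG, giving 19% + 56% = 75%.
By sibling attribution (R1), Amira Andersen is treated as also owning Marco Andersen's interest in Northgate Services GmbH, giving 44% + 43% = 87%.
By sibling attribution (R1), Amira Andersen is treated as owning Marco Andersen's 3% interest in Cobalt Shipping BV.
Chain via Pinebrook Pharma AG → Redpoint Partners LP → Vantage Media Ltd (R3): 75% × 16% × 91% × 27% = 2.9484% of Cobalt Shipping BV.
Chain via Northgate Services GmbH → Beacon Ventures LLC → Highfield Textiles S.p.A. (R3): 87% × 36% × 55% × 25% = 4.3065% of Cobalt Shipping BV.
Direct interest in Cobalt Shipping BV: 3%.
Aggregating (R2): 2.9484% + 4.3065% + 3% = 10.2549%.

10.2549%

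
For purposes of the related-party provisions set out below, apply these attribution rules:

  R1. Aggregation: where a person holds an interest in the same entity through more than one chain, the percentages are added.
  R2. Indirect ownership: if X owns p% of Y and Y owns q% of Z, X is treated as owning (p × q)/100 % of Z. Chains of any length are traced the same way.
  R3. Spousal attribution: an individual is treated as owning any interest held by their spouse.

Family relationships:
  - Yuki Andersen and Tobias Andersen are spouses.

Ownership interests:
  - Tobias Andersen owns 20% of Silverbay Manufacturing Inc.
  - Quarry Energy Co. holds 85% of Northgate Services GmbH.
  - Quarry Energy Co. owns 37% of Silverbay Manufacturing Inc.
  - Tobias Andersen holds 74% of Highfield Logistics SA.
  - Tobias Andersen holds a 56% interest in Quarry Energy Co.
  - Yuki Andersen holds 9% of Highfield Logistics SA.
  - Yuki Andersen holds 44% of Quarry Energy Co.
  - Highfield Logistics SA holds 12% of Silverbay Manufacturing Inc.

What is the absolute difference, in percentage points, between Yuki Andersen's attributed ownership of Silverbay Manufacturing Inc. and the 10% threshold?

By spousal attribution (R3), Yuki Andersen is treated as also owning Tobias Andersen's interest in Highfield Logistics SA, giving 9% + 74% = 83%.
By spousal attribution (R3), Yuki Andersen is treated as also owning Tobias Andersen's interest in Quarry Energy Co, giving 44% + 56% = 100%.
By spousal attribution (R3), Yuki Andersen is treated as owning Tobias Andersen's 20% interest in Silverbay Manufacturing Inc.
Chain via Highfield Logistics SA (R2): 83% × 12% = 9.96% of Silverbay Manufacturing Inc.
Chain via Quarry Energy Co. (R2): 100% × 37% = 37% of Silverbay Manufacturing Inc.
Direct interest in Silverbay Manufacturing Inc: 20%.
Aggregating (R1): 9.96% + 37% + 20% = 66.96%.
66.96% exceeds the 10% threshold by 56.96 percentage points.

56.96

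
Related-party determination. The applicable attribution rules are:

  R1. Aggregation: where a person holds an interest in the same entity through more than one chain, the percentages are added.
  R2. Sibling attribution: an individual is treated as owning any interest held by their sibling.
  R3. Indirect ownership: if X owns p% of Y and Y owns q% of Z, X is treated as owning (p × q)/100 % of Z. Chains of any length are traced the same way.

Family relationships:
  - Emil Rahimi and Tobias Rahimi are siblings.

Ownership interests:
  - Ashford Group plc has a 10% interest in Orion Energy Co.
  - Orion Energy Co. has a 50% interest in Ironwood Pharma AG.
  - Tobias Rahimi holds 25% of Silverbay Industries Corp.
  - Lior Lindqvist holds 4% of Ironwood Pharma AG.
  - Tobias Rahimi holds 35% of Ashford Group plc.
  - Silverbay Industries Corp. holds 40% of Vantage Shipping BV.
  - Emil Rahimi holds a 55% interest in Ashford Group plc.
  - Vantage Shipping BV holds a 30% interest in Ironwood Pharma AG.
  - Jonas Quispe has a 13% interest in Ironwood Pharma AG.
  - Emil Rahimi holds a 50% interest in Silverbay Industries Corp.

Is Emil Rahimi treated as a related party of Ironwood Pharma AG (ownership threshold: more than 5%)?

Yes

By sibling attribution (R2), Emil Rahimi is treated as also owning Tobias Rahimi's interest in Silverbay Industries Corp, giving 50% + 25% = 75%.
By sibling attribution (R2), Emil Rahimi is treated as also owning Tobias Rahimi's interest in Ashford Group plc, giving 55% + 35% = 90%.
Chain via Silverbay Industries Corp. → Vantage Shipping BV (R3): 75% × 40% × 30% = 9% of Ironwood Pharma AG.
Chain via Ashford Group plc → Orion Energy Co. (R3): 90% × 10% × 50% = 4.5% of Ironwood Pharma AG.
Aggregating (R1): 9% + 4.5% = 13.5%.
13.5% exceeds the 5% threshold, so Emil is a related party to Ironwood Pharma AG.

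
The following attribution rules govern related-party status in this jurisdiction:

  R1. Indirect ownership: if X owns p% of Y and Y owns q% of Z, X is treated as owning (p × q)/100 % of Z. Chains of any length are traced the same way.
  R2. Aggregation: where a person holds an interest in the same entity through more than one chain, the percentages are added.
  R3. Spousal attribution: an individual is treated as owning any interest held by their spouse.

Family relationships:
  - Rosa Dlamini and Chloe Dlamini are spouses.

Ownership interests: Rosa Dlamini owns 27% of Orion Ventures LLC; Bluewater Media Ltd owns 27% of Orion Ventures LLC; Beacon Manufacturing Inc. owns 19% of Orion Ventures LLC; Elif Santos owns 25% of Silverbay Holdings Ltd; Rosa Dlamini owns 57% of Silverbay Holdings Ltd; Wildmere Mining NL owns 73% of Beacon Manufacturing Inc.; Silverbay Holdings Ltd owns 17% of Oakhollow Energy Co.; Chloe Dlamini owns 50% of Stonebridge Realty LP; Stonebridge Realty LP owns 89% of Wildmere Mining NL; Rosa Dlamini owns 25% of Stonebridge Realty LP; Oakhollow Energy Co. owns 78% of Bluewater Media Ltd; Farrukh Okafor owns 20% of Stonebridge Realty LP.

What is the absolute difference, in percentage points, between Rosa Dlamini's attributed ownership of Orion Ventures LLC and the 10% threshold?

28.298939

By spousal attribution (R3), Rosa Dlamini is treated as also owning Chloe Dlamini's interest in Stonebridge Realty LP, giving 25% + 50% = 75%.
Chain via Stonebridge Realty LP → Wildmere Mining NL → Beacon Manufacturing Inc. (R1): 75% × 89% × 73% × 19% = 9.258225% of Orion Ventures LLC.
Chain via Silverbay Holdings Ltd → Oakhollow Energy Co. → Bluewater Media Ltd (R1): 57% × 17% × 78% × 27% = 2.040714% of Orion Ventures LLC.
Direct interest in Orion Ventures LLC: 27%.
Aggregating (R2): 9.258225% + 2.040714% + 27% = 38.298939%.
38.298939% exceeds the 10% threshold by 28.298939 percentage points.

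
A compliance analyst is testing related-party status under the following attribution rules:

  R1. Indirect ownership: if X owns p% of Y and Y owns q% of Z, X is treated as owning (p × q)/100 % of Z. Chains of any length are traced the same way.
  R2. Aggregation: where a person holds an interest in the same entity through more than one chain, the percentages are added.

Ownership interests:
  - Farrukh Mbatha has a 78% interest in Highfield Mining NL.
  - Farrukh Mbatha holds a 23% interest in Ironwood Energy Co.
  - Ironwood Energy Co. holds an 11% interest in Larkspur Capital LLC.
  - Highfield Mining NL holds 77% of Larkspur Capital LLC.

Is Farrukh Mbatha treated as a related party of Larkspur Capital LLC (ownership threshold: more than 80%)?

No

Chain via Highfield Mining NL (R1): 78% × 77% = 60.06% of Larkspur Capital LLC.
Chain via Ironwood Energy Co. (R1): 23% × 11% = 2.53% of Larkspur Capital LLC.
Aggregating (R2): 60.06% + 2.53% = 62.59%.
62.59% does not exceed the 80% threshold, so Farrukh is not a related party to Larkspur Capital LLC.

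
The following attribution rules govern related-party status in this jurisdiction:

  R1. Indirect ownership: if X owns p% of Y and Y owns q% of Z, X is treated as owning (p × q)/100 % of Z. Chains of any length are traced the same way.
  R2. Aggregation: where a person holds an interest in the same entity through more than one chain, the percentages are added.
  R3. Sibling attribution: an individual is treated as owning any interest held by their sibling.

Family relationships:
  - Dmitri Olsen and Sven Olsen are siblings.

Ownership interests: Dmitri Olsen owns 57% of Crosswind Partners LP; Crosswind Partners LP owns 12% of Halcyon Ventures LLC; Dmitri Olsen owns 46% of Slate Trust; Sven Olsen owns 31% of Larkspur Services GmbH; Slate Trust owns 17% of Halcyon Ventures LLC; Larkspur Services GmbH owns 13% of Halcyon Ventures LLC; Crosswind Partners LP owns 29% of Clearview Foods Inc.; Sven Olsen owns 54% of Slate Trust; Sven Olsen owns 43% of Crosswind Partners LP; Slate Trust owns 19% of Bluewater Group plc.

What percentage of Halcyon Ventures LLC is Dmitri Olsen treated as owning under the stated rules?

33.03%

By sibling attribution (R3), Dmitri Olsen is treated as also owning Sven Olsen's interest in Slate Trust, giving 46% + 54% = 100%.
By sibling attribution (R3), Dmitri Olsen is treated as also owning Sven Olsen's interest in Crosswind Partners LP, giving 57% + 43% = 100%.
By sibling attribution (R3), Dmitri Olsen is treated as owning Sven Olsen's 31% interest in Larkspur Services GmbH.
Chain via Slate Trust (R1): 100% × 17% = 17% of Halcyon Ventures LLC.
Chain via Crosswind Partners LP (R1): 100% × 12% = 12% of Halcyon Ventures LLC.
Chain via Larkspur Services GmbH (R1): 31% × 13% = 4.03% of Halcyon Ventures LLC.
Aggregating (R2): 17% + 12% + 4.03% = 33.03%.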